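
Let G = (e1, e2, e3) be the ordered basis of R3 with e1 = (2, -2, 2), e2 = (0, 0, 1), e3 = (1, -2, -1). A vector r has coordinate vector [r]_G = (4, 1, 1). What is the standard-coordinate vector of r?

By definition r = 4e1 + e2 + e3.
Summing componentwise gives (9, -10, 8).

(9, -10, 8)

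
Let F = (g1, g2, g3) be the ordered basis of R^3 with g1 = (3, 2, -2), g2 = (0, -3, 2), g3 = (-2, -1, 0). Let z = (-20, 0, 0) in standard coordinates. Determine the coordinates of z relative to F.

Write z = c_1 g1 + ... + c_3 g3 and solve for the c_i.
Gaussian elimination on [M | z] yields c = (-4, -4, 4).
Check: -4g1 - 4g2 + 4g3 = (-20, 0, 0).

(-4, -4, 4)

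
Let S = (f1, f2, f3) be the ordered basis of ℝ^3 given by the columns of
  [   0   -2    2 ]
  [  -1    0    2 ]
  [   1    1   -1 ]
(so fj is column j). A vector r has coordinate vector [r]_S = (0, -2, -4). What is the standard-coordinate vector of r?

(-4, -8, 2)

r = M [r]_S, where M has columns f1, ..., f3.
Carrying out the matrix-vector product, r = (-4, -8, 2).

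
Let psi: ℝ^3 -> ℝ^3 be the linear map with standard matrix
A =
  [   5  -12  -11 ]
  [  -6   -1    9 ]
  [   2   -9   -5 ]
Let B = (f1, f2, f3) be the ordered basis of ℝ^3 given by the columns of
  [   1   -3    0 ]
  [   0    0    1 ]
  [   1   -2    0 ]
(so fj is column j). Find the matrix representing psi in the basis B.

The j-th column of [psi]_B is [psi(fj)]_B.
psi(f1) = A f1 = [-6, 3, -3] = 3f1 + 3f2 + 3f3, so column 1 is [3, 3, 3].
Repeating for f2, f3 and assembling the columns gives [[3, -2, -3], [3, -3, 3], [3, 0, -1]].

[[3, -2, -3], [3, -3, 3], [3, 0, -1]]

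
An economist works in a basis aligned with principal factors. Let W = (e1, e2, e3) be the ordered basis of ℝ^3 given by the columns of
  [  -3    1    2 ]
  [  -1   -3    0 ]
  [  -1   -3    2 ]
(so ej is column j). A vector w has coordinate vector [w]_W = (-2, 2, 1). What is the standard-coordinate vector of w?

By definition w = -2e1 + 2e2 + e3.
Summing componentwise gives (10, -4, -2).

(10, -4, -2)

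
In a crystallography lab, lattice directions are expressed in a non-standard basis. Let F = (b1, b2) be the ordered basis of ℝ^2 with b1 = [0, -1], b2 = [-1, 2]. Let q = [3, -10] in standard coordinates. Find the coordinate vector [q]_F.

We seek scalars with c_1 b1 + c_2 b2 = q; equivalently solve M c = q where the columns of M are b1, b2.
System: 0c_1 - c_2 = 3, -c_1 + 2c_2 = -10; solving gives c_1 = 4, c_2 = -3.
Check: 4b1 - 3b2 = [3, -10].

[4, -3]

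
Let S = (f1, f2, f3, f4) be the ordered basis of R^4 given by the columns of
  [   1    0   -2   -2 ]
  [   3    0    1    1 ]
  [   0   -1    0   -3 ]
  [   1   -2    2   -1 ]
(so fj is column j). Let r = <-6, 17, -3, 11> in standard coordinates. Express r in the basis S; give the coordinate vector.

<4, 0, 4, 1>

We seek scalars with c_1 f1 + ... + c_4 f4 = r; equivalently solve M c = r where the columns of M are f1, ..., f4.
Solving this 4x4 system gives c = (4, 0, 4, 1).
Check: 4f1 + 0·f2 + 4f3 + f4 = <-6, 17, -3, 11>.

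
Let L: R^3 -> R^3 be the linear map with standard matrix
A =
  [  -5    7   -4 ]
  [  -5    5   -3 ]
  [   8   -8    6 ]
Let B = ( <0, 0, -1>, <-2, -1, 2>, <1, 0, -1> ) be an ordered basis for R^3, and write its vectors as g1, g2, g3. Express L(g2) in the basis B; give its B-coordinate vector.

Column 2 of [L]_B is the B-coordinate vector of L(g2).
In standard coordinates L(g2) = A g2 = <-5, -1, 4>.
Converting to B: <-5, -1, 4> = g1 + g2 - 3g3, so the coordinate vector is <1, 1, -3>.

<1, 1, -3>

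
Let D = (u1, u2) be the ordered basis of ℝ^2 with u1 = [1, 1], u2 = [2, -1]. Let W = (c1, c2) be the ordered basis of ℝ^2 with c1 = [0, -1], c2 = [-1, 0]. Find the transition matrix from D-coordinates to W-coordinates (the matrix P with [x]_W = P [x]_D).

Column j of P is [uj]_W, since P maps D-coordinates to W-coordinates.
Expressing u1 in W: u1 = -c1 - c2, so column 1 of P is [-1, -1].
Doing the same for each uj gives P = [[-1, 1], [-1, -2]].

[[-1, 1], [-1, -2]]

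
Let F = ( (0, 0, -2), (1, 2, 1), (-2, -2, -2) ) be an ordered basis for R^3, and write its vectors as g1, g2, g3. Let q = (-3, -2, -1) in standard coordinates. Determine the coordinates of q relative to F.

(-1, 1, 2)

Write q = c_1 g1 + ... + c_3 g3 and solve for the c_i.
Row-reducing the augmented matrix [M | q] gives c = (-1, 1, 2).
Check: -g1 + g2 + 2g3 = (-3, -2, -1).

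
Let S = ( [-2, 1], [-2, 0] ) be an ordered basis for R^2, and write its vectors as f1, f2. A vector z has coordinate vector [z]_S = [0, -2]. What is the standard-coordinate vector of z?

By definition z = 0·f1 - 2f2.
Summing componentwise gives [4, 0].

[4, 0]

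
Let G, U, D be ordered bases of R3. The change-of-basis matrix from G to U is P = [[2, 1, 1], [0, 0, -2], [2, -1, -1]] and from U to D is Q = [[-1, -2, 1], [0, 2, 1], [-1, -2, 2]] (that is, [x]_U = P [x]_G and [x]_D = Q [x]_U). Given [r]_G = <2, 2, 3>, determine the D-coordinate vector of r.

Apply P to get U-coordinates <9, -6, -1>, then Q to get D-coordinates.
The result is [r]_D = <2, -13, 1>.

<2, -13, 1>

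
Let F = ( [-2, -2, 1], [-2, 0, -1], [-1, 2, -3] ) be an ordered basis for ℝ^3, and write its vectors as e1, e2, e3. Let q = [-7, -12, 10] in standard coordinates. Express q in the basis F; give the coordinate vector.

[3, 2, -3]

We seek scalars with c_1 e1 + ... + c_3 e3 = q; equivalently solve M c = q where the columns of M are e1, ..., e3.
Row-reducing the augmented matrix [M | q] gives c = (3, 2, -3).
Check: 3e1 + 2e2 - 3e3 = [-7, -12, 10].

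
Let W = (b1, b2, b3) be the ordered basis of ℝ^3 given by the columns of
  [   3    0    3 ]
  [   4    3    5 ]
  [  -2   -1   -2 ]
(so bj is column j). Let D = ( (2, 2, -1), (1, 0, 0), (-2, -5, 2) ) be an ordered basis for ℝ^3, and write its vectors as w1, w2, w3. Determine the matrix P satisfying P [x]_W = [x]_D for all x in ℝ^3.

[[2, -1, 0], [-1, 0, 1], [0, -1, -1]]

Column j of P is [bj]_D, since P maps W-coordinates to D-coordinates.
Expressing b1 in D: b1 = 2w1 - w2 + 0·w3, so column 1 of P is (2, -1, 0).
Doing the same for each bj gives P = [[2, -1, 0], [-1, 0, 1], [0, -1, -1]].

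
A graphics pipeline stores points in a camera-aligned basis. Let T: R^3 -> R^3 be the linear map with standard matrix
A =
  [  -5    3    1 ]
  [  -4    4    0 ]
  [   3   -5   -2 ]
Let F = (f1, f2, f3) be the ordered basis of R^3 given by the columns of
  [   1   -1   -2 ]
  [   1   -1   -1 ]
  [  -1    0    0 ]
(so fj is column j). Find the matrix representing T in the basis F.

[[0, -2, 1], [-3, 0, 0], [3, -2, -3]]

The j-th column of [T]_F is [T(fj)]_F.
T(f1) = A f1 = (-3, 0, 0) = 0·f1 - 3f2 + 3f3, so column 1 is (0, -3, 3).
Repeating for f2, f3 and assembling the columns gives [[0, -2, 1], [-3, 0, 0], [3, -2, -3]].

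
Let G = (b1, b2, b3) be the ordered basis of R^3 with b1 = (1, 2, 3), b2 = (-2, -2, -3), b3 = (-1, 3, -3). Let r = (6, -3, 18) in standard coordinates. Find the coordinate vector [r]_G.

[r]_G is the unique c with M c = r, where M has columns b1, ..., b3.
Row-reducing the augmented matrix [M | r] gives c = (3, 0, -3).
Check: 3b1 + 0·b2 - 3b3 = (6, -3, 18).

(3, 0, -3)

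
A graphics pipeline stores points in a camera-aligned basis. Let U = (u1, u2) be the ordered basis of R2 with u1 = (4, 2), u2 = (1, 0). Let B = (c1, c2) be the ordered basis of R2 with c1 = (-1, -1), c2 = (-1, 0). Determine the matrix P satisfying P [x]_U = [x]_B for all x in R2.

[[-2, 0], [-2, -1]]

Let M have columns uj and N have columns cj. Then for every x, N [x]_B = x = M [x]_U, so P = N^(-1) M.
Since det N = -1, N^(-1) has integer entries; multiplying gives P = [[-2, 0], [-2, -1]].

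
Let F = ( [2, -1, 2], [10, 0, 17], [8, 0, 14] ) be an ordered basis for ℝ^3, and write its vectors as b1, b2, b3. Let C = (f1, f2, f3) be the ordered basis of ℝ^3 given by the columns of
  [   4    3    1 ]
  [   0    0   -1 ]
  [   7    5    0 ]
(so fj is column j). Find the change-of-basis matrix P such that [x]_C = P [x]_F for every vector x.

[[1, 1, 2], [-1, 2, 0], [1, 0, 0]]

Take x = bj: its F-coordinates are the j-th standard unit vector, so P e_j — column j of P — equals [bj]_C.
b1 = f1 - f2 + f3, giving column 1 = [1, -1, 1]; repeating for each j gives P = [[1, 1, 2], [-1, 2, 0], [1, 0, 0]].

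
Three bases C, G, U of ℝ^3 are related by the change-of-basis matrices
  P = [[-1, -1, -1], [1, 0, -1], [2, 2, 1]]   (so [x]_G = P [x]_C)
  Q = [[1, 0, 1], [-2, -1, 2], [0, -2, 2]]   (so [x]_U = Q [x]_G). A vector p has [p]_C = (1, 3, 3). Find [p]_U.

(4, 38, 26)

First [p]_G = P [p]_C = (-7, -2, 11).
Then [p]_U = Q [p]_G = (4, 38, 26).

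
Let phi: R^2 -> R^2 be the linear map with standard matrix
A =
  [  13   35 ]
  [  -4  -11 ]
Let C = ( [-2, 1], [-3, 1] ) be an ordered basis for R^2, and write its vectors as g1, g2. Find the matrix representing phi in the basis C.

Let P have columns g1, g2. Then [phi]_C = P^(-1) A P.
Here det P = 1, so P^(-1) is integer; computing A P first and then P^(-1)(A P) gives [[0, -1], [-3, 2]].

[[0, -1], [-3, 2]]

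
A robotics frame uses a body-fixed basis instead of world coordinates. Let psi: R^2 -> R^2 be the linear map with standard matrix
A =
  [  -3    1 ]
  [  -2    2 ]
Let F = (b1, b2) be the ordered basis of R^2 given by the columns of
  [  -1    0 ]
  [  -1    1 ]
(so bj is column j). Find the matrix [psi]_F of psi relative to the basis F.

[[-2, -1], [-2, 1]]

With P the matrix whose columns are b1, b2, [psi]_F = P^(-1) A P.
Column by column: psi(b1) = A b1 = <2, 0>; its F-coordinates <-2, -2> give column 1.
Continuing for each basis vector yields [psi]_F = [[-2, -1], [-2, 1]].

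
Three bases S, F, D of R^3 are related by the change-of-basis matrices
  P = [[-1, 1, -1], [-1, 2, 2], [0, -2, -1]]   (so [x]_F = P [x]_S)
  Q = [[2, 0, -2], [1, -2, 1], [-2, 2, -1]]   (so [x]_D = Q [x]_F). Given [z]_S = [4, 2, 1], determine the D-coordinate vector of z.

[4, -12, 15]

Apply P to get F-coordinates [-3, 2, -5], then Q to get D-coordinates.
The result is [z]_D = [4, -12, 15].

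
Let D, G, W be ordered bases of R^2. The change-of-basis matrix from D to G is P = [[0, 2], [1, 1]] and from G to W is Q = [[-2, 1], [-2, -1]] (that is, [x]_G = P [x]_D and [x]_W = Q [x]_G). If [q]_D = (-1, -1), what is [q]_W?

Apply P to get G-coordinates (-2, -2), then Q to get W-coordinates.
The result is [q]_W = (2, 6).

(2, 6)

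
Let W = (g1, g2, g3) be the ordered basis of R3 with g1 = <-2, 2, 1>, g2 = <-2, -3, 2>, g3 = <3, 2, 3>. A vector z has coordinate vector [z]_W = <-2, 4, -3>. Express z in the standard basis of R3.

<-13, -22, -3>

The coordinates say z = -2g1 + 4g2 - 3g3; adding the scaled basis vectors gives <-13, -22, -3>.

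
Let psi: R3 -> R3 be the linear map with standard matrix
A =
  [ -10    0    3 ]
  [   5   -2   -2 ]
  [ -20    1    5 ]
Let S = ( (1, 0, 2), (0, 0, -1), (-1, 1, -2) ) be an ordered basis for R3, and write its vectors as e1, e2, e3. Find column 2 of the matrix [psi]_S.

(-1, -1, 2)

Column 2 of [psi]_S is the S-coordinate vector of psi(e2).
In standard coordinates psi(e2) = A e2 = (-3, 2, -5).
Converting to S: (-3, 2, -5) = -e1 - e2 + 2e3, so the coordinate vector is (-1, -1, 2).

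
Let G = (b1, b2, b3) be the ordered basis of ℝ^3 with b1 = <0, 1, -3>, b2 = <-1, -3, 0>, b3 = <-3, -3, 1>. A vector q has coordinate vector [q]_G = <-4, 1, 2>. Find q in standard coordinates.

By definition q = -4b1 + b2 + 2b3.
Summing componentwise gives <-7, -13, 14>.

<-7, -13, 14>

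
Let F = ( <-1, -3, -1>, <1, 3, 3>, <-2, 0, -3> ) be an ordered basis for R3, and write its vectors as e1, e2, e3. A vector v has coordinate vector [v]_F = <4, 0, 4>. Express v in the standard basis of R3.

By definition v = 4e1 + 0·e2 + 4e3.
Summing componentwise gives <-12, -12, -16>.

<-12, -12, -16>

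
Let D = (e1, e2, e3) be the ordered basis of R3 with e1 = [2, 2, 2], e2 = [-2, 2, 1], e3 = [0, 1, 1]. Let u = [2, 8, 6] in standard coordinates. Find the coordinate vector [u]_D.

Write u = c_1 e1 + ... + c_3 e3 and solve for the c_i.
Gaussian elimination on [M | u] yields c = (3, 2, -2).
Check: 3e1 + 2e2 - 2e3 = [2, 8, 6].

[3, 2, -2]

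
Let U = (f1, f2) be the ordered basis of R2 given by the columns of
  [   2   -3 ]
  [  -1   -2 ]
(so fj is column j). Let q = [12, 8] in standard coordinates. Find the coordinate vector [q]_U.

[0, -4]

[q]_U is the unique c with M c = q, where M has columns f1, f2.
System: 2c_1 - 3c_2 = 12, -c_1 - 2c_2 = 8; solving gives c_1 = 0, c_2 = -4.
Check: 0·f1 - 4f2 = [12, 8].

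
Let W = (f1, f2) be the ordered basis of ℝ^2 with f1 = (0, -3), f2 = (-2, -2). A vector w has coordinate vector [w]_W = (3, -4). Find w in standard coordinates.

(8, -1)

The coordinates say w = 3f1 - 4f2; adding the scaled basis vectors gives (8, -1).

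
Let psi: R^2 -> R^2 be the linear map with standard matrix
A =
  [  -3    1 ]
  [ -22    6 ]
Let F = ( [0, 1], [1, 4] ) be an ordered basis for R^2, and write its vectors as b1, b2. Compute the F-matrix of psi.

[[2, -2], [1, 1]]

Let P have columns b1, b2. Then [psi]_F = P^(-1) A P.
Here det P = -1, so P^(-1) is integer; computing A P first and then P^(-1)(A P) gives [[2, -2], [1, 1]].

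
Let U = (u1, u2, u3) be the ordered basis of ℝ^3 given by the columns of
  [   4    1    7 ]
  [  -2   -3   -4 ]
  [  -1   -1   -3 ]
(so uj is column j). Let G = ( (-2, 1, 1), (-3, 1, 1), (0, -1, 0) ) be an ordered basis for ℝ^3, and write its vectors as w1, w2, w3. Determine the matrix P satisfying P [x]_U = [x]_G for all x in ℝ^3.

Column j of P is [uj]_G, since P maps U-coordinates to G-coordinates.
Expressing u1 in G: u1 = w1 - 2w2 + w3, so column 1 of P is (1, -2, 1).
Doing the same for each uj gives P = [[1, -2, -2], [-2, 1, -1], [1, 2, 1]].

[[1, -2, -2], [-2, 1, -1], [1, 2, 1]]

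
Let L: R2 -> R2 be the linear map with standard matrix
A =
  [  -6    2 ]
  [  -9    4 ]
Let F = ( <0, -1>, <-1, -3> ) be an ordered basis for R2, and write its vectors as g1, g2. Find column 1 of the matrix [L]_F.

Compute L(g1) = A g1 = <-2, -4> in standard coordinates.
Then write this in F-coordinates: solve for y in y_1 g1 + y_2 g2 = <-2, -4>.
This gives y = <-2, 2>, which is column 1 of [L]_F.

<-2, 2>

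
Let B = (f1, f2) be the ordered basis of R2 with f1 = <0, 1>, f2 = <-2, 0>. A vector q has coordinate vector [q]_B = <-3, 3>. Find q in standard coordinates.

By definition q = -3f1 + 3f2.
Summing componentwise gives <-6, -3>.

<-6, -3>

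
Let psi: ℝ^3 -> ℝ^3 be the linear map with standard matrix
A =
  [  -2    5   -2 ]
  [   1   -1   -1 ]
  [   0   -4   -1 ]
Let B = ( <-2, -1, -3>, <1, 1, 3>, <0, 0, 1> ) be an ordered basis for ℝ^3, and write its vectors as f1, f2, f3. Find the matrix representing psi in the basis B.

Let P have columns f1, ..., f3. Then [psi]_B = P^(-1) A P.
Here det P = -1, so P^(-1) is integer; computing A P first and then P^(-1)(A P) gives [[-3, 0, 1], [-1, -3, 0], [1, 2, 2]].

[[-3, 0, 1], [-1, -3, 0], [1, 2, 2]]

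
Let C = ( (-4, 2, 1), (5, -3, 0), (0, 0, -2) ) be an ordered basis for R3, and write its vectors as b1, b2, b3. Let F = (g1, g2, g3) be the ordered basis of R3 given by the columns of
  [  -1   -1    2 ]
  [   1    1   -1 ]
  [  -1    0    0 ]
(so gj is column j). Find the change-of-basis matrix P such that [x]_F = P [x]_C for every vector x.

Let M have columns bj and N have columns gj. Then for every x, N [x]_F = x = M [x]_C, so P = N^(-1) M.
Since det N = 1, N^(-1) has integer entries; multiplying gives P = [[-1, 0, 2], [1, -1, -2], [-2, 2, 0]].

[[-1, 0, 2], [1, -1, -2], [-2, 2, 0]]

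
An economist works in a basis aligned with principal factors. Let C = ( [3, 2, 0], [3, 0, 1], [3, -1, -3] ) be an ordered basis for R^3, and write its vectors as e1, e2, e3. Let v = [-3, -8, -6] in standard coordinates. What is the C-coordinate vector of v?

We seek scalars with c_1 e1 + ... + c_3 e3 = v; equivalently solve M c = v where the columns of M are e1, ..., e3.
Gaussian elimination on [M | v] yields c = (-3, 0, 2).
Check: -3e1 + 0·e2 + 2e3 = [-3, -8, -6].

[-3, 0, 2]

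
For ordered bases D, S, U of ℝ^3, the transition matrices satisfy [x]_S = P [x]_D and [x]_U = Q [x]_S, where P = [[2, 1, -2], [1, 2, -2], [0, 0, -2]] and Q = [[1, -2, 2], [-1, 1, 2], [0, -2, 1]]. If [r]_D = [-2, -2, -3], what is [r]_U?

[12, 12, 6]

Apply P to get S-coordinates [0, 0, 6], then Q to get U-coordinates.
The result is [r]_U = [12, 12, 6].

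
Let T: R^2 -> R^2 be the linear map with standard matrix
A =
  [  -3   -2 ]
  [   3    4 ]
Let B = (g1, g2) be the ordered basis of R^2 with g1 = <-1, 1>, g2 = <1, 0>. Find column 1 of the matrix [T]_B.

<1, 2>

Compute T(g1) = A g1 = <1, 1> in standard coordinates.
Then write this in B-coordinates: solve for y in y_1 g1 + y_2 g2 = <1, 1>.
This gives y = <1, 2>, which is column 1 of [T]_B.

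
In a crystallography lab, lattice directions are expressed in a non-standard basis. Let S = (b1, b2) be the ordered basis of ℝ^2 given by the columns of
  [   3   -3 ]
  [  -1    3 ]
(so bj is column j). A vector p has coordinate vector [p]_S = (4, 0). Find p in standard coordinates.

The coordinates say p = 4b1 + 0·b2; adding the scaled basis vectors gives (12, -4).

(12, -4)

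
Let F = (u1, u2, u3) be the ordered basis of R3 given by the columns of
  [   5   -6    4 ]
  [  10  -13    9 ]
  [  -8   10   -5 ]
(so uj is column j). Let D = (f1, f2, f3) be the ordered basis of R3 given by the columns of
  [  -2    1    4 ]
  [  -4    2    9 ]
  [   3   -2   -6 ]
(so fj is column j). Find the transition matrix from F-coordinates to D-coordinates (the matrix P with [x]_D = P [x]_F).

Column j of P is [uj]_D, since P maps F-coordinates to D-coordinates.
Expressing u1 in D: u1 = -2f1 + f2 + 0·f3, so column 1 of P is <-2, 1, 0>.
Doing the same for each uj gives P = [[-2, 0, -1], [1, -2, -2], [0, -1, 1]].

[[-2, 0, -1], [1, -2, -2], [0, -1, 1]]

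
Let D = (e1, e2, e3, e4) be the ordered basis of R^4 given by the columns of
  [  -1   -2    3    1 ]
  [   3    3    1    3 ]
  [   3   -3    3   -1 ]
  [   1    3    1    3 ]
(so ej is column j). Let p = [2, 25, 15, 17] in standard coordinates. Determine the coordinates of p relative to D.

Write p = c_1 e1 + ... + c_4 e4 and solve for the c_i.
Solving this 4x4 system gives c = (4, 3, 4, 0).
Check: 4e1 + 3e2 + 4e3 + 0·e4 = [2, 25, 15, 17].

[4, 3, 4, 0]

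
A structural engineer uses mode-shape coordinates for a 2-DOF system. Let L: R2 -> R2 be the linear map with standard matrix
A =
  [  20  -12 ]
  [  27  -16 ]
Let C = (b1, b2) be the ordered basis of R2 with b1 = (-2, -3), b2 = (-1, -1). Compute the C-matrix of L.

With P the matrix whose columns are b1, b2, [L]_C = P^(-1) A P.
Column by column: L(b1) = A b1 = (-4, -6); its C-coordinates (2, 0) give column 1.
Continuing for each basis vector yields [L]_C = [[2, 3], [0, 2]].

[[2, 3], [0, 2]]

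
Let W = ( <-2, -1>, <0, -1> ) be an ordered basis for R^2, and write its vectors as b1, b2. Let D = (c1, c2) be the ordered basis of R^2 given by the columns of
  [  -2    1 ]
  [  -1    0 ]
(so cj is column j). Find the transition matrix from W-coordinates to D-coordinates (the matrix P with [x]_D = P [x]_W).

Let M have columns bj and N have columns cj. Then for every x, N [x]_D = x = M [x]_W, so P = N^(-1) M.
Since det N = 1, N^(-1) has integer entries; multiplying gives P = [[1, 1], [0, 2]].

[[1, 1], [0, 2]]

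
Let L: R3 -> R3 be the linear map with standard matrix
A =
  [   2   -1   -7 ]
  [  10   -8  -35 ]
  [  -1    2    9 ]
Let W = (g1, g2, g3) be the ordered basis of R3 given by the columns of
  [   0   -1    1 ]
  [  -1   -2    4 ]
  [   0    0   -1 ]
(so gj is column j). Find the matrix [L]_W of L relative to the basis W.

With P the matrix whose columns are g1, ..., g3, [L]_W = P^(-1) A P.
Column by column: L(g1) = A g1 = <1, 8, -2>; its W-coordinates <-2, 1, 2> give column 1.
Continuing for each basis vector yields [L]_W = [[-2, 0, 1], [1, 3, -3], [2, 3, 2]].

[[-2, 0, 1], [1, 3, -3], [2, 3, 2]]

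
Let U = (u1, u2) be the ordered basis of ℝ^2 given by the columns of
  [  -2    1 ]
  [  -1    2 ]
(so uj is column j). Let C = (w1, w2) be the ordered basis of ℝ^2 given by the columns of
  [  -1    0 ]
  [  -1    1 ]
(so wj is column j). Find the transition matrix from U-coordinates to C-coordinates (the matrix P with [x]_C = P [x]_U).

Take x = uj: its U-coordinates are the j-th standard unit vector, so P e_j — column j of P — equals [uj]_C.
u1 = 2w1 + w2, giving column 1 = <2, 1>; repeating for each j gives P = [[2, -1], [1, 1]].

[[2, -1], [1, 1]]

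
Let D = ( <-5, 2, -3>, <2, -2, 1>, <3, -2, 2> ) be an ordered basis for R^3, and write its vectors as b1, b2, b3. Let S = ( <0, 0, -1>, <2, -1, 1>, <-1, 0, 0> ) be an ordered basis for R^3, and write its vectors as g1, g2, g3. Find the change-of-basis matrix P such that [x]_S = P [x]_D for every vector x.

[[1, 1, 0], [-2, 2, 2], [1, 2, 1]]

Column j of P is [bj]_S, since P maps D-coordinates to S-coordinates.
Expressing b1 in S: b1 = g1 - 2g2 + g3, so column 1 of P is <1, -2, 1>.
Doing the same for each bj gives P = [[1, 1, 0], [-2, 2, 2], [1, 2, 1]].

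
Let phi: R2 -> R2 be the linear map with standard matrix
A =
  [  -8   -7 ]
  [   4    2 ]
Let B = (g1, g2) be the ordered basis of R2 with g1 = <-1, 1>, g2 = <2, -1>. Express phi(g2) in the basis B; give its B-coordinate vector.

Compute phi(g2) = A g2 = <-9, 6> in standard coordinates.
Then write this in B-coordinates: solve for y in y_1 g1 + y_2 g2 = <-9, 6>.
This gives y = <3, -3>, which is column 2 of [phi]_B.

<3, -3>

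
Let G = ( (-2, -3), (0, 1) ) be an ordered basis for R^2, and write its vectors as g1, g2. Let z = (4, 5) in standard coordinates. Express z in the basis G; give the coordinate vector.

(-2, -1)

We seek scalars with c_1 g1 + c_2 g2 = z; equivalently solve M c = z where the columns of M are g1, g2.
System: -2c_1 + 0c_2 = 4, -3c_1 + c_2 = 5; solving gives c_1 = -2, c_2 = -1.
Check: -2g1 - g2 = (4, 5).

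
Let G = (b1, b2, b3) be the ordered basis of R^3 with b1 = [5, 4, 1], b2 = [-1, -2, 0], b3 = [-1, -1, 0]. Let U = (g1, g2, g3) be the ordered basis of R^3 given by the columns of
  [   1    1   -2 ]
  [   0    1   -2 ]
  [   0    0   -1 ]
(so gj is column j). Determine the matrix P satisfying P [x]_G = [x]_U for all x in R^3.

[[1, 1, 0], [2, -2, -1], [-1, 0, 0]]

Column j of P is [bj]_U, since P maps G-coordinates to U-coordinates.
Expressing b1 in U: b1 = g1 + 2g2 - g3, so column 1 of P is [1, 2, -1].
Doing the same for each bj gives P = [[1, 1, 0], [2, -2, -1], [-1, 0, 0]].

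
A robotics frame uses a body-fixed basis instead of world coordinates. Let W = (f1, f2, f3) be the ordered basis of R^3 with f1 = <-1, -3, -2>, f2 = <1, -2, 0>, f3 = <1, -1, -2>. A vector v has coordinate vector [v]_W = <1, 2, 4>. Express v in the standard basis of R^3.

<5, -11, -10>

v = M [v]_W, where M has columns f1, ..., f3.
Carrying out the matrix-vector product, v = <5, -11, -10>.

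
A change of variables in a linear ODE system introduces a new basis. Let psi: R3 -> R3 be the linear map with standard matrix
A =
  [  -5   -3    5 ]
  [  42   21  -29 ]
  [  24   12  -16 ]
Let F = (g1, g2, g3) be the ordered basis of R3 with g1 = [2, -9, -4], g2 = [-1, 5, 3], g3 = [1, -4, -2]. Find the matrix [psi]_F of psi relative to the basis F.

With P the matrix whose columns are g1, ..., g3, [psi]_F = P^(-1) A P.
Column by column: psi(g1) = A g1 = [-3, 11, 4]; its F-coordinates [-1, -2, -3] give column 1.
Continuing for each basis vector yields [psi]_F = [[-1, 2, -2], [-2, -2, 2], [-3, -1, 3]].

[[-1, 2, -2], [-2, -2, 2], [-3, -1, 3]]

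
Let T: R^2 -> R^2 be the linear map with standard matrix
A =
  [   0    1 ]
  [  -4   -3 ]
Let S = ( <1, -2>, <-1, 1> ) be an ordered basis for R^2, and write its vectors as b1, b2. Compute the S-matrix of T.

[[0, -2], [2, -3]]

Let P have columns b1, b2. Then [T]_S = P^(-1) A P.
Here det P = -1, so P^(-1) is integer; computing A P first and then P^(-1)(A P) gives [[0, -2], [2, -3]].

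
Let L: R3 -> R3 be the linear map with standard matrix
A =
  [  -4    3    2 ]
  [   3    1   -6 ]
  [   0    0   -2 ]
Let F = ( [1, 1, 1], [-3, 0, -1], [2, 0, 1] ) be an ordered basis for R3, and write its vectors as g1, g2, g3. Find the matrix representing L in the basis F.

The j-th column of [L]_F is [L(gj)]_F.
L(g1) = A g1 = [1, -2, -2] = -2g1 - 3g2 - 3g3, so column 1 is [-2, -3, -3].
Repeating for g2, g3 and assembling the columns gives [[-2, -3, 0], [-3, -3, 2], [-3, 2, 0]].

[[-2, -3, 0], [-3, -3, 2], [-3, 2, 0]]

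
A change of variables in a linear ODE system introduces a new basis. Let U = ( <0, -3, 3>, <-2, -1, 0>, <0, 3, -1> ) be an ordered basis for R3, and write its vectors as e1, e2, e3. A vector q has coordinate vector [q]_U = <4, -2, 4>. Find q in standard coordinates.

By definition q = 4e1 - 2e2 + 4e3.
Summing componentwise gives <4, 2, 8>.

<4, 2, 8>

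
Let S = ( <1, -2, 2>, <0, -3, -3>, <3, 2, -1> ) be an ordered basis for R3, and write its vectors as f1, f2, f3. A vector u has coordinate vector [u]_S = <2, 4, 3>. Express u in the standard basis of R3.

<11, -10, -11>

u = M [u]_S, where M has columns f1, ..., f3.
Carrying out the matrix-vector product, u = <11, -10, -11>.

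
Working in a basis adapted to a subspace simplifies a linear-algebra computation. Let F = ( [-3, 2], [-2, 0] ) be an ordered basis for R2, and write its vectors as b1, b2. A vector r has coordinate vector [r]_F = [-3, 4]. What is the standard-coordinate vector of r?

The coordinates say r = -3b1 + 4b2; adding the scaled basis vectors gives [1, -6].

[1, -6]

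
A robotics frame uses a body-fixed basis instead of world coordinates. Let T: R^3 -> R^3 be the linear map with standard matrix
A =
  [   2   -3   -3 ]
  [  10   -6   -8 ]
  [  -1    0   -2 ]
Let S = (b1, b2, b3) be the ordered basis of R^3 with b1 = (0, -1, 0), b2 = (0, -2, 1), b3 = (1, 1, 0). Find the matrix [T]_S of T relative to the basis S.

With P the matrix whose columns are b1, ..., b3, [T]_S = P^(-1) A P.
Column by column: T(b1) = A b1 = (3, 6, 0); its S-coordinates (-3, 0, 3) give column 1.
Continuing for each basis vector yields [T]_S = [[-3, 3, -3], [0, -2, -1], [3, 3, -1]].

[[-3, 3, -3], [0, -2, -1], [3, 3, -1]]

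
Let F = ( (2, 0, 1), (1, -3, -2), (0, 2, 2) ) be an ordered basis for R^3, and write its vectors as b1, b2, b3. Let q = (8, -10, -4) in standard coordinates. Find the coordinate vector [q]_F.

Write q = c_1 b1 + ... + c_3 b3 and solve for the c_i.
Gaussian elimination on [M | q] yields c = (2, 4, 1).
Check: 2b1 + 4b2 + b3 = (8, -10, -4).

(2, 4, 1)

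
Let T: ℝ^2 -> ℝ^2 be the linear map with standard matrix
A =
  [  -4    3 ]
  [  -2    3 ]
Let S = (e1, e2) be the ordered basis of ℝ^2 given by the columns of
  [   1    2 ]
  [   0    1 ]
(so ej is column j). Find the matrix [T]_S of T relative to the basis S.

Let P have columns e1, e2. Then [T]_S = P^(-1) A P.
Here det P = 1, so P^(-1) is integer; computing A P first and then P^(-1)(A P) gives [[0, -3], [-2, -1]].

[[0, -3], [-2, -1]]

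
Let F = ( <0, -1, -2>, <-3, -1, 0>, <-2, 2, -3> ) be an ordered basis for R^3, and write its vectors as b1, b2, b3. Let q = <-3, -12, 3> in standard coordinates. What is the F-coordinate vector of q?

We seek scalars with c_1 b1 + ... + c_3 b3 = q; equivalently solve M c = q where the columns of M are b1, ..., b3.
Row-reducing the augmented matrix [M | q] gives c = (3, 3, -3).
Check: 3b1 + 3b2 - 3b3 = <-3, -12, 3>.

<3, 3, -3>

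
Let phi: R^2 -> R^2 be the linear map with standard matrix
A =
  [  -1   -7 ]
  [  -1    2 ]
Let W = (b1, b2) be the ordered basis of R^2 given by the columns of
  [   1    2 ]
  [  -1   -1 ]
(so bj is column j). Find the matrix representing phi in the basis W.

With P the matrix whose columns are b1, b2, [phi]_W = P^(-1) A P.
Column by column: phi(b1) = A b1 = <6, -3>; its W-coordinates <0, 3> give column 1.
Continuing for each basis vector yields [phi]_W = [[0, 3], [3, 1]].

[[0, 3], [3, 1]]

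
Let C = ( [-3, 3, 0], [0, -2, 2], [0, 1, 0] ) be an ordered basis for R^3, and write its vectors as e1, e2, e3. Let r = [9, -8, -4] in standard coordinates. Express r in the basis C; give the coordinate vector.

Write r = c_1 e1 + ... + c_3 e3 and solve for the c_i.
Solving this 3x3 system gives c = (-3, -2, -3).
Check: -3e1 - 2e2 - 3e3 = [9, -8, -4].

[-3, -2, -3]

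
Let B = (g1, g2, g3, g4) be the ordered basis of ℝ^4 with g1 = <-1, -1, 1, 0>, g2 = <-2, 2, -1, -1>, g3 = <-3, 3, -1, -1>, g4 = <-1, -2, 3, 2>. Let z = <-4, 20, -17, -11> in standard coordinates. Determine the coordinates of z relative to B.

[z]_B is the unique c with M c = z, where M has columns g1, ..., g4.
Row-reducing the augmented matrix [M | z] gives c = (-2, -1, 4, -4).
Check: -2g1 - g2 + 4g3 - 4g4 = <-4, 20, -17, -11>.

<-2, -1, 4, -4>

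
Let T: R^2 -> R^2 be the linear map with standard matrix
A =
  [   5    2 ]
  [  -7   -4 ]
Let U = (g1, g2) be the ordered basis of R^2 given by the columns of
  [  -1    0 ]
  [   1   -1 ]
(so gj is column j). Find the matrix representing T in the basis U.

[[3, 2], [0, -2]]

With P the matrix whose columns are g1, g2, [T]_U = P^(-1) A P.
Column by column: T(g1) = A g1 = <-3, 3>; its U-coordinates <3, 0> give column 1.
Continuing for each basis vector yields [T]_U = [[3, 2], [0, -2]].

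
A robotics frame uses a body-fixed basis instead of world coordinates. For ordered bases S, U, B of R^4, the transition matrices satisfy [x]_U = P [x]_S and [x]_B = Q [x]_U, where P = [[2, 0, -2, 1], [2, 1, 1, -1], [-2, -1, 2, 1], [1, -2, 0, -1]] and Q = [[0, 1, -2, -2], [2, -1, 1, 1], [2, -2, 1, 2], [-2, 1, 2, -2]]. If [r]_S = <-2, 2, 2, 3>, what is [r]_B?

First [r]_U = P [r]_S = <-5, -3, 9, -9>.
Then [r]_B = Q [r]_U = <-3, -7, -13, 43>.

<-3, -7, -13, 43>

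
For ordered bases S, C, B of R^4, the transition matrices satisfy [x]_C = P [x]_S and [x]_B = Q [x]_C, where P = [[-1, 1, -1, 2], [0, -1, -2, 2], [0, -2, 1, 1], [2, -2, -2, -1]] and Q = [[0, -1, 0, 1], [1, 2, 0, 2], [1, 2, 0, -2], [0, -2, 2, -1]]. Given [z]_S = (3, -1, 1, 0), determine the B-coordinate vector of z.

(7, 5, -19, 2)

Apply P to get C-coordinates (-5, -1, 3, 6), then Q to get B-coordinates.
The result is [z]_B = (7, 5, -19, 2).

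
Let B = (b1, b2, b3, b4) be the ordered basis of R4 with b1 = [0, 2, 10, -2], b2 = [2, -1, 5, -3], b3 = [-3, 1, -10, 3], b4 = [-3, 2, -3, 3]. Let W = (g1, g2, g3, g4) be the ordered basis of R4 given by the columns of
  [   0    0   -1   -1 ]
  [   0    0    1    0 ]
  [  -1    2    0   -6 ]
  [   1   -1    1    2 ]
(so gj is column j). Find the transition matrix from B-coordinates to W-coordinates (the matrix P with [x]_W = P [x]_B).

Column j of P is [bj]_W, since P maps B-coordinates to W-coordinates.
Expressing b1 in W: b1 = -2g1 - 2g2 + 2g3 - 2g4, so column 1 of P is [-2, -2, 2, -2].
Doing the same for each bj gives P = [[-2, -1, -2, 1], [-2, -1, 0, 2], [2, -1, 1, 2], [-2, -1, 2, 1]].

[[-2, -1, -2, 1], [-2, -1, 0, 2], [2, -1, 1, 2], [-2, -1, 2, 1]]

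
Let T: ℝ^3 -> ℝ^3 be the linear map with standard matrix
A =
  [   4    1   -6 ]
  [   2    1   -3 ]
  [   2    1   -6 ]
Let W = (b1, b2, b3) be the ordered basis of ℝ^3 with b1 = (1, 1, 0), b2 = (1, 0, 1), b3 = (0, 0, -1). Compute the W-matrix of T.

[[3, -1, 3], [2, -1, 3], [-1, 3, -3]]

With P the matrix whose columns are b1, ..., b3, [T]_W = P^(-1) A P.
Column by column: T(b1) = A b1 = (5, 3, 3); its W-coordinates (3, 2, -1) give column 1.
Continuing for each basis vector yields [T]_W = [[3, -1, 3], [2, -1, 3], [-1, 3, -3]].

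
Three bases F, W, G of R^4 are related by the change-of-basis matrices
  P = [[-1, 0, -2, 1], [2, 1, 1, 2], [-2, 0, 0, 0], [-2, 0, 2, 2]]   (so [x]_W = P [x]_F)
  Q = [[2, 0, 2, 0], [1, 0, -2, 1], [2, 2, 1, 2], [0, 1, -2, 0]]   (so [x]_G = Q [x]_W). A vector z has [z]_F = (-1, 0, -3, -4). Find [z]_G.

(10, -13, -42, -17)

First [z]_W = P [z]_F = (3, -13, 2, -12).
Then [z]_G = Q [z]_W = (10, -13, -42, -17).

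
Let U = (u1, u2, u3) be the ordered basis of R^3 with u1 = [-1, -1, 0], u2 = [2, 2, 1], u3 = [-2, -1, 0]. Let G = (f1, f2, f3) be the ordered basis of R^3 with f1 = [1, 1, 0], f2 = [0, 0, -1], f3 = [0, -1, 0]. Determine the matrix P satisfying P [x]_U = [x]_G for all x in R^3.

Take x = uj: its U-coordinates are the j-th standard unit vector, so P e_j — column j of P — equals [uj]_G.
u1 = -f1 + 0·f2 + 0·f3, giving column 1 = [-1, 0, 0]; repeating for each j gives P = [[-1, 2, -2], [0, -1, 0], [0, 0, -1]].

[[-1, 2, -2], [0, -1, 0], [0, 0, -1]]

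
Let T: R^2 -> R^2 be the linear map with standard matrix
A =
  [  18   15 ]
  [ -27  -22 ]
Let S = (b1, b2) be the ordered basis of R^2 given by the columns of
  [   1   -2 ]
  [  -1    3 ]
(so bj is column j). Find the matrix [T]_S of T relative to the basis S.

Let P have columns b1, b2. Then [T]_S = P^(-1) A P.
Here det P = 1, so P^(-1) is integer; computing A P first and then P^(-1)(A P) gives [[-1, 3], [-2, -3]].

[[-1, 3], [-2, -3]]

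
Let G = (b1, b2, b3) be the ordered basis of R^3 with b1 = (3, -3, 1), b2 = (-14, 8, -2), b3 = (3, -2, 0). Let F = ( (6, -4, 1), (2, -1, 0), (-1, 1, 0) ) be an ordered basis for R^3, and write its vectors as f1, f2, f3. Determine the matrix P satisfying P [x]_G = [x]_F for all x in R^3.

Take x = bj: its G-coordinates are the j-th standard unit vector, so P e_j — column j of P — equals [bj]_F.
b1 = f1 - 2f2 - f3, giving column 1 = (1, -2, -1); repeating for each j gives P = [[1, -2, 0], [-2, -2, 1], [-1, -2, -1]].

[[1, -2, 0], [-2, -2, 1], [-1, -2, -1]]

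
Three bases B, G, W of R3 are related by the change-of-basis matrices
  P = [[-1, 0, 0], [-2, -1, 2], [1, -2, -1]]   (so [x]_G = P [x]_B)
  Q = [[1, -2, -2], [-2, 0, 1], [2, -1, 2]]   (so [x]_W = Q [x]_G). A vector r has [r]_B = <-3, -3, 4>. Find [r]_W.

<-29, -7, -13>

Apply P to get G-coordinates <3, 17, -1>, then Q to get W-coordinates.
The result is [r]_W = <-29, -7, -13>.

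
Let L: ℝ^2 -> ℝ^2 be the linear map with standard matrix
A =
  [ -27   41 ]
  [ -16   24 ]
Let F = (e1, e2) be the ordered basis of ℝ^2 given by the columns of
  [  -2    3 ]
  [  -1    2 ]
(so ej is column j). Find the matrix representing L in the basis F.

With P the matrix whose columns are e1, e2, [L]_F = P^(-1) A P.
Column by column: L(e1) = A e1 = [13, 8]; its F-coordinates [-2, 3] give column 1.
Continuing for each basis vector yields [L]_F = [[-2, -2], [3, -1]].

[[-2, -2], [3, -1]]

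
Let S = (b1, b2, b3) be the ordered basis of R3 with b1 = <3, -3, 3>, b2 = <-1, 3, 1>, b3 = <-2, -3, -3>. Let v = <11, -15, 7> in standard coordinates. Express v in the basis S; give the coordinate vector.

<3, -2, 0>

We seek scalars with c_1 b1 + ... + c_3 b3 = v; equivalently solve M c = v where the columns of M are b1, ..., b3.
Solving this 3x3 system gives c = (3, -2, 0).
Check: 3b1 - 2b2 + 0·b3 = <11, -15, 7>.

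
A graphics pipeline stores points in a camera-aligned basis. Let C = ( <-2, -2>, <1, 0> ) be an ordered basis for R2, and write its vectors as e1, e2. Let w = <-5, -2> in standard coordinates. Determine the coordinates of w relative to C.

[w]_C is the unique c with M c = w, where M has columns e1, e2.
System: -2c_1 + c_2 = -5, -2c_1 + 0c_2 = -2; solving gives c_1 = 1, c_2 = -3.
Check: e1 - 3e2 = <-5, -2>.

<1, -3>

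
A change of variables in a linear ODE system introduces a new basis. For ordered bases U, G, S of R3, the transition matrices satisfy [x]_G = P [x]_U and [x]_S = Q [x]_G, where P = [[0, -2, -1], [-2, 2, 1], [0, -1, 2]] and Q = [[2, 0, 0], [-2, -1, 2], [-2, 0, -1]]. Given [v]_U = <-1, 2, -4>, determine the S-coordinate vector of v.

<0, -22, 10>

Apply P to get G-coordinates <0, 2, -10>, then Q to get S-coordinates.
The result is [v]_S = <0, -22, 10>.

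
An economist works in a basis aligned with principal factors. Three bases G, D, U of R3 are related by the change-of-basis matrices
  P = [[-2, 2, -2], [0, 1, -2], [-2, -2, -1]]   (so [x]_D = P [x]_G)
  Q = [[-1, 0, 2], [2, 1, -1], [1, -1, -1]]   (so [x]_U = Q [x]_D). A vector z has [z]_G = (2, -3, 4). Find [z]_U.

First [z]_D = P [z]_G = (-18, -11, -2).
Then [z]_U = Q [z]_D = (14, -45, -5).

(14, -45, -5)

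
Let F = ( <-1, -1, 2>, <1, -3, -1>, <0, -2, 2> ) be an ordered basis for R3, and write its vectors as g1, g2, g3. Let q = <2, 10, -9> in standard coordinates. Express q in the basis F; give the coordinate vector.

[q]_F is the unique c with M c = q, where M has columns g1, ..., g3.
Solving this 3x3 system gives c = (-3, -1, -2).
Check: -3g1 - g2 - 2g3 = <2, 10, -9>.

<-3, -1, -2>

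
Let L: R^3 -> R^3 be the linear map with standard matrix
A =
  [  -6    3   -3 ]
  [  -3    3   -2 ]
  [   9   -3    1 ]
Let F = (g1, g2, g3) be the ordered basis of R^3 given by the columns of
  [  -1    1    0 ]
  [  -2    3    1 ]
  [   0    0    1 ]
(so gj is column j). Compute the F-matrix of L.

[[0, -3, 3], [0, 0, 3], [-3, 0, -2]]

Let P have columns g1, ..., g3. Then [L]_F = P^(-1) A P.
Here det P = -1, so P^(-1) is integer; computing A P first and then P^(-1)(A P) gives [[0, -3, 3], [0, 0, 3], [-3, 0, -2]].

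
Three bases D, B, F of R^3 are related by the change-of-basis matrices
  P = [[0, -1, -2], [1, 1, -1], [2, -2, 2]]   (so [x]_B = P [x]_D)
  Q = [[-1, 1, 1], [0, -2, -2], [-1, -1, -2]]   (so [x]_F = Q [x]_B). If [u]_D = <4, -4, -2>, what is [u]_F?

First [u]_B = P [u]_D = <8, 2, 12>.
Then [u]_F = Q [u]_B = <6, -28, -34>.

<6, -28, -34>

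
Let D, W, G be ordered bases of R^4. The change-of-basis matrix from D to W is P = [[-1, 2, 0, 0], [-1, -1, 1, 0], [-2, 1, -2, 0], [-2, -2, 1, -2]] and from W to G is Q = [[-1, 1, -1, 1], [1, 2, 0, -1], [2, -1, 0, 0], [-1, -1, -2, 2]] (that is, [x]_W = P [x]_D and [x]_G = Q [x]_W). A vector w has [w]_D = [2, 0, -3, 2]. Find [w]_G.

[-16, -1, 1, -19]

Composing the changes, [w]_G = Q P [w]_D.
Q P = [[0, -6, 4, -2], [-1, 2, 1, 2], [-1, 5, -1, 0], [2, -7, 5, -4]]; applying this to [2, 0, -3, 2] gives [-16, -1, 1, -19].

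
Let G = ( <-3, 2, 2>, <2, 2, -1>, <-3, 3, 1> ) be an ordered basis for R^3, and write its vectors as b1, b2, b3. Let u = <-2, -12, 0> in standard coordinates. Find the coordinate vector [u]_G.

[u]_G is the unique c with M c = u, where M has columns b1, ..., b3.
Row-reducing the augmented matrix [M | u] gives c = (-2, -4, 0).
Check: -2b1 - 4b2 + 0·b3 = <-2, -12, 0>.

<-2, -4, 0>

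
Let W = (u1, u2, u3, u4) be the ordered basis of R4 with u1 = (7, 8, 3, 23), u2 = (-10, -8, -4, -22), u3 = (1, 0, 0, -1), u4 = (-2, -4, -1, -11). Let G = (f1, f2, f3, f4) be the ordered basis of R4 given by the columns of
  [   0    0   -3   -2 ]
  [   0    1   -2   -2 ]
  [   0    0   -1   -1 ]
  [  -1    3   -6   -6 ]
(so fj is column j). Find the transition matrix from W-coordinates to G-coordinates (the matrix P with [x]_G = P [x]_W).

Take x = uj: its W-coordinates are the j-th standard unit vector, so P e_j — column j of P — equals [uj]_G.
u1 = f1 + 2f2 - f3 - 2f4, giving column 1 = (1, 2, -1, -2); repeating for each j gives P = [[1, -2, 1, -1], [2, 0, 0, -2], [-1, 2, -1, 0], [-2, 2, 1, 1]].

[[1, -2, 1, -1], [2, 0, 0, -2], [-1, 2, -1, 0], [-2, 2, 1, 1]]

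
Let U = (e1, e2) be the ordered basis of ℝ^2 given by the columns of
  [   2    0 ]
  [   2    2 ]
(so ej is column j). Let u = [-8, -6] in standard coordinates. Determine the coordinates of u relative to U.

[-4, 1]

[u]_U is the unique c with M c = u, where M has columns e1, e2.
System: 2c_1 + 0c_2 = -8, 2c_1 + 2c_2 = -6; solving gives c_1 = -4, c_2 = 1.
Check: -4e1 + e2 = [-8, -6].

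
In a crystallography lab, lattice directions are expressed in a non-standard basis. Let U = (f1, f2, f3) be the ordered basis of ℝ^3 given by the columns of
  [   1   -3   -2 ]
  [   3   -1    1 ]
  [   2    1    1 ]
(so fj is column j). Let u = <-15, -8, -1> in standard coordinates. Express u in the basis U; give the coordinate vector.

We seek scalars with c_1 f1 + ... + c_3 f3 = u; equivalently solve M c = u where the columns of M are f1, ..., f3.
Gaussian elimination on [M | u] yields c = (-3, 2, 3).
Check: -3f1 + 2f2 + 3f3 = <-15, -8, -1>.

<-3, 2, 3>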